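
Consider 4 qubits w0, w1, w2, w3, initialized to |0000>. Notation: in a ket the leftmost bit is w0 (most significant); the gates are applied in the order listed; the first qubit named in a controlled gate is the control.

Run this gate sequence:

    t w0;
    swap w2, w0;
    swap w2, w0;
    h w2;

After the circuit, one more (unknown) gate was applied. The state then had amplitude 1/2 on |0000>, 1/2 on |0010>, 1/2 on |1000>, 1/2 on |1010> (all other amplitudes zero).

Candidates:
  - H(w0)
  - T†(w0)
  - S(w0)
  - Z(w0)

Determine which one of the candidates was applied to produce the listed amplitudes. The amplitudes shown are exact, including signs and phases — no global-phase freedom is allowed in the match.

The applied gate was H(w0).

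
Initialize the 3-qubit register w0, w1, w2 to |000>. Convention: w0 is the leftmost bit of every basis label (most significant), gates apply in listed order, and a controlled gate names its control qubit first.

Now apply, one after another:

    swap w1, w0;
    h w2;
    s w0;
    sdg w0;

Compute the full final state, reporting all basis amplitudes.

After the circuit, the state carries amplitude sqrt(2)/2 on |000>, sqrt(2)/2 on |001>, and 0 on every other basis state. Key observation: gates 3-4 undo each other exactly, leaving only the rest of the circuit to track.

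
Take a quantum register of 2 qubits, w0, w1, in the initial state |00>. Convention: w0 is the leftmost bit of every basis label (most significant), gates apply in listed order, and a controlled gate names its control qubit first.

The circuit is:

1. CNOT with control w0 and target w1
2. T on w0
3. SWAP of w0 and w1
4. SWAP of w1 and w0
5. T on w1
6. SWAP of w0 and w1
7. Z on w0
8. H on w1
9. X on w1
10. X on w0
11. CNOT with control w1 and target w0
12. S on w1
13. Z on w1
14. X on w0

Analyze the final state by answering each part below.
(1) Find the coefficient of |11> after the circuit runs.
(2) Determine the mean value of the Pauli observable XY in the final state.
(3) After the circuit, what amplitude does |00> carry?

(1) |11> carries amplitude -sqrt(2)*I/2 in the final state.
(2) The observable XY averages to -1.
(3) The final state's coefficient on |00> equals sqrt(2)/2.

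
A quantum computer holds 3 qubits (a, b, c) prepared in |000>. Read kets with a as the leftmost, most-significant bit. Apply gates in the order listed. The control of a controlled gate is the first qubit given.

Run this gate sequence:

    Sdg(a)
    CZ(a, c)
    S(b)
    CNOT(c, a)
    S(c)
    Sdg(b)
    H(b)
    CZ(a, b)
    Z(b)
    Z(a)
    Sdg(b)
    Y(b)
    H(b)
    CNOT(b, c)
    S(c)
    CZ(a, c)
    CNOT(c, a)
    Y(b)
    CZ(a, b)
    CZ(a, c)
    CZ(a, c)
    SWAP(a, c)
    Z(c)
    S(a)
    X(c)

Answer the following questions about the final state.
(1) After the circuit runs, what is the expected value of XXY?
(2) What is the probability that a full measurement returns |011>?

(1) The expectation value of XXY is -1.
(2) Outcome |011> occurs with probability 1/2.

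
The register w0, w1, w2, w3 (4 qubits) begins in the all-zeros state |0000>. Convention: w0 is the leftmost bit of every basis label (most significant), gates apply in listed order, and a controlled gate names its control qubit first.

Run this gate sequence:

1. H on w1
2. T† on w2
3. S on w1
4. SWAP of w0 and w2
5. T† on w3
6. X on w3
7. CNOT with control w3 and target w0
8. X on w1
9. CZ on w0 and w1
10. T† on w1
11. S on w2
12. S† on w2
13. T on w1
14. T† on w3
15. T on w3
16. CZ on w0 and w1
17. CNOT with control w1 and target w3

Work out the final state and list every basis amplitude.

The final amplitudes are sqrt(2)*I/2 on |1001>, sqrt(2)/2 on |1100>, and 0 on every other basis state. Key observation: the block from step 10 through step 13 cancels to the identity and can be dropped.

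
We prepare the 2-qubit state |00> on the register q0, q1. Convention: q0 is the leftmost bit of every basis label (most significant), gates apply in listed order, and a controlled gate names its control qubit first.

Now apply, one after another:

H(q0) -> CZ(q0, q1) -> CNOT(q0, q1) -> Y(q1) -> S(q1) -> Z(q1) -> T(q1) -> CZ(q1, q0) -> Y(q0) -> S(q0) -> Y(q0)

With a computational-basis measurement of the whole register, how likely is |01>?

A full measurement returns |01> with probability 1/2.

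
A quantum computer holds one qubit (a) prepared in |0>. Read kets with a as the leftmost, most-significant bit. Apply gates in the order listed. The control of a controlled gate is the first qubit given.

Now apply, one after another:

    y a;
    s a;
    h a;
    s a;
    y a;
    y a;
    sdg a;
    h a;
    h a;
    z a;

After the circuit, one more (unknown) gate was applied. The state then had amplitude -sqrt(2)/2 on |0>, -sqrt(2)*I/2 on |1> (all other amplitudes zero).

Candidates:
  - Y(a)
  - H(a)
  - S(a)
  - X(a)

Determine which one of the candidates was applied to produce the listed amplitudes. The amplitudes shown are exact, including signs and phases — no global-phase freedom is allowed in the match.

The unique candidate consistent with the amplitudes is S(a). Key observation: the block from step 3 through step 8 cancels to the identity and can be dropped.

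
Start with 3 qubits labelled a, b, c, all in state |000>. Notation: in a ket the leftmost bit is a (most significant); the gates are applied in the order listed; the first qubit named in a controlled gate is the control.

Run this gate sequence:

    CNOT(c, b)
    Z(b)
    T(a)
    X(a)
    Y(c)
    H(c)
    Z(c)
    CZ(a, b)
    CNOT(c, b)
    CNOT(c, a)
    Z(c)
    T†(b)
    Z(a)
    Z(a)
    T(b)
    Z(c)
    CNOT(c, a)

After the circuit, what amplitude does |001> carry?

The amplitude on |001> is 0. Key observation: gates 10-17 undo each other exactly, leaving only the rest of the circuit to track.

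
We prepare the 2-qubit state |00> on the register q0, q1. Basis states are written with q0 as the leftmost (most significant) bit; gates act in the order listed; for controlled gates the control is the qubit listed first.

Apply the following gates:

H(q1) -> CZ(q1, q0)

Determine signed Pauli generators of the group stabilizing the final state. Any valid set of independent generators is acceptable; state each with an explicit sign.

The final state is stabilized by the group generated by +IX, +ZI; other independent generating sets are equally valid.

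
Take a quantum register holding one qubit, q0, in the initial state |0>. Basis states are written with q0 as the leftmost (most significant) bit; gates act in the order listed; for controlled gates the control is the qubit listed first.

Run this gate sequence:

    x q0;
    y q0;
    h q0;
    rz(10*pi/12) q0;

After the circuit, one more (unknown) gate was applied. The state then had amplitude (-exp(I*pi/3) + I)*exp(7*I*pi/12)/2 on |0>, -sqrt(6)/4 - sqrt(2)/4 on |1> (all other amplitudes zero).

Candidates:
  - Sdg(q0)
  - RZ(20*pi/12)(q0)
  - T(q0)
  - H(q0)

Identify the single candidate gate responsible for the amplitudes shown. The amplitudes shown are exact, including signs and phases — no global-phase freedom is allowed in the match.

The applied gate was H(q0).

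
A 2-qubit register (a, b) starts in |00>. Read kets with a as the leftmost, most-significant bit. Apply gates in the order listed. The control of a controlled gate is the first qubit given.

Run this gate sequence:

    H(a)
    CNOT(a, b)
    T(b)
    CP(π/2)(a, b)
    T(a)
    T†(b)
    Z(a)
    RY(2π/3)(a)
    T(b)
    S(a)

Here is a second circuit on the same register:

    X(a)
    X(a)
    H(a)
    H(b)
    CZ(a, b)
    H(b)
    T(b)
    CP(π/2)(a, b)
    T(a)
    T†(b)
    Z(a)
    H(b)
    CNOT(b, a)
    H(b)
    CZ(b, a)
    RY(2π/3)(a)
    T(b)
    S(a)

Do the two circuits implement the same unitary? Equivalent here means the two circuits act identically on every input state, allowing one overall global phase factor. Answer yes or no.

No: there is an input state on which the two circuits produce genuinely different outputs (not merely differing by a phase).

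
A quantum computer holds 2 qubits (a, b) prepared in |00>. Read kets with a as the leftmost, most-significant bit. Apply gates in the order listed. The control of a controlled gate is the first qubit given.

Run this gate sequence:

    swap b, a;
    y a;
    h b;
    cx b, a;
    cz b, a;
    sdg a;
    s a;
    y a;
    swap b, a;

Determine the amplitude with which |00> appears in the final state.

The final state's coefficient on |00> equals sqrt(2)/2.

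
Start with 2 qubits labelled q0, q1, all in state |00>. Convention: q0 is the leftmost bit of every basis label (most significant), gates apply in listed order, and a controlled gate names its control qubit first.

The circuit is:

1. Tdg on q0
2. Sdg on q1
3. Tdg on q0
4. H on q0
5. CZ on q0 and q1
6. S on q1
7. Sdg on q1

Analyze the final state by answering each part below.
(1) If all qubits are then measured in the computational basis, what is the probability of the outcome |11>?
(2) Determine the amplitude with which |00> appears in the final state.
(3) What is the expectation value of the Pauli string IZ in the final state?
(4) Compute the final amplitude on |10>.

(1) The probability of measuring |11> is 0.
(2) The amplitude on |00> is sqrt(2)/2.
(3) The expectation value of IZ is 1.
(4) The amplitude on |10> is sqrt(2)/2.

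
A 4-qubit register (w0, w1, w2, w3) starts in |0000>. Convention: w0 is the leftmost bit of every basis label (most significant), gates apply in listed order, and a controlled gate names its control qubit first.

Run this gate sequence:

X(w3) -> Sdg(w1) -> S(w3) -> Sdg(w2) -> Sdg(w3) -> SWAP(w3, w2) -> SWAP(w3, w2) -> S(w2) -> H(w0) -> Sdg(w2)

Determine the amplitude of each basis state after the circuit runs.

The resulting statevector has amplitude sqrt(2)/2 on |0001>, sqrt(2)/2 on |1001>, and 0 on every other basis state.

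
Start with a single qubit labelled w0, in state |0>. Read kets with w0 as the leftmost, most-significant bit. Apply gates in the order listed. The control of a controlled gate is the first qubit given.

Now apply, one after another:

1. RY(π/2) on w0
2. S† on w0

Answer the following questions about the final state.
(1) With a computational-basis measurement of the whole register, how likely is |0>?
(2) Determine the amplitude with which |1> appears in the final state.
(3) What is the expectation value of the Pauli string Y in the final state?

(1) Outcome |0> occurs with probability 1/2.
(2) The amplitude on |1> is -sqrt(2)*I/2.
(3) In the final state, Y has expectation -1.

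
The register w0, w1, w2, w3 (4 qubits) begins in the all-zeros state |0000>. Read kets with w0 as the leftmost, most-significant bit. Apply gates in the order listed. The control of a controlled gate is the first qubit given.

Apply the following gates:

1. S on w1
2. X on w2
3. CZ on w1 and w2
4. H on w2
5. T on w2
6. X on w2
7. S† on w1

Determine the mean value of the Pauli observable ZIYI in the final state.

The observable ZIYI averages to sqrt(2)/2.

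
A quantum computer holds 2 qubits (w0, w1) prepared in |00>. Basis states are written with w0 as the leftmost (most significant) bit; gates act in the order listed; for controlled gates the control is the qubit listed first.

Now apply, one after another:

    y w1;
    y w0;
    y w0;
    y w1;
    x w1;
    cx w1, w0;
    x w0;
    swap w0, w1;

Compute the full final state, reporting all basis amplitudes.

The resulting statevector has amplitude 1 on |10>, and 0 on every other basis state.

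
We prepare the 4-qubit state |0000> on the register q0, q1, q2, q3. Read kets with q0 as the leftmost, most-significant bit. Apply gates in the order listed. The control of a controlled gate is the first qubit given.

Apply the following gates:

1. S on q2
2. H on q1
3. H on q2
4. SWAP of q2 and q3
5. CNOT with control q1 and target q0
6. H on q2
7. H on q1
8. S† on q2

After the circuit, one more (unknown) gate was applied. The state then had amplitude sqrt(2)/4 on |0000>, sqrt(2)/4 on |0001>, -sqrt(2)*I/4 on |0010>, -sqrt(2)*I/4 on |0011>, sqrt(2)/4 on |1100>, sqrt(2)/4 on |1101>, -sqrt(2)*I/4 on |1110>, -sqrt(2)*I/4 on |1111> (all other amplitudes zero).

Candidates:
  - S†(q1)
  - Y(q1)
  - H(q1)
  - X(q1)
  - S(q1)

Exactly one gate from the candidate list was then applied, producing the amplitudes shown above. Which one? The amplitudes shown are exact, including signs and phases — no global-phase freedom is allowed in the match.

The applied gate was H(q1).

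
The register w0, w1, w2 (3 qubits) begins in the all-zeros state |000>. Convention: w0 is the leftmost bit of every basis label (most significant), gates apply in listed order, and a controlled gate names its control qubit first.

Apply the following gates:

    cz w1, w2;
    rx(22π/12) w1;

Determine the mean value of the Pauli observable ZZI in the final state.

In the final state, ZZI has expectation sqrt(3)/2.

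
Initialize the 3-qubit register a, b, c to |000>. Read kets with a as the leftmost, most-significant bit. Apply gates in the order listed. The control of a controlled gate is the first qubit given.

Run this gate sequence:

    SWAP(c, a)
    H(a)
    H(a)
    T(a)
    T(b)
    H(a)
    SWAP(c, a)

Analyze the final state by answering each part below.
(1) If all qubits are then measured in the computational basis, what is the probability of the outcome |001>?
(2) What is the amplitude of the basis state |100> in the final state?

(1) The probability of measuring |001> is 1/2.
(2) The final state's coefficient on |100> equals 0.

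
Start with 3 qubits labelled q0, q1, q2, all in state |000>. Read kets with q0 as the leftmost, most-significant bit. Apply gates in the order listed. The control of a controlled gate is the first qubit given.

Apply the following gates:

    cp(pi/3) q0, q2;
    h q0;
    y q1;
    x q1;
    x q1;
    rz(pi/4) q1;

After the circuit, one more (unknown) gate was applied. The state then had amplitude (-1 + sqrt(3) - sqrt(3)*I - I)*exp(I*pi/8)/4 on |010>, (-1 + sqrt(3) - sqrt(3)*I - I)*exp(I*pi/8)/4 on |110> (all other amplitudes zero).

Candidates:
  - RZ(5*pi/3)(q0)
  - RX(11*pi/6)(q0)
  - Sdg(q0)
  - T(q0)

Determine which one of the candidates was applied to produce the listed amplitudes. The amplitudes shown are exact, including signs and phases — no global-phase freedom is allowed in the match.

The applied gate was RX(11*pi/6)(q0). Key observation: steps 4-5 multiply out to the identity, so the circuit reduces to the remaining gates.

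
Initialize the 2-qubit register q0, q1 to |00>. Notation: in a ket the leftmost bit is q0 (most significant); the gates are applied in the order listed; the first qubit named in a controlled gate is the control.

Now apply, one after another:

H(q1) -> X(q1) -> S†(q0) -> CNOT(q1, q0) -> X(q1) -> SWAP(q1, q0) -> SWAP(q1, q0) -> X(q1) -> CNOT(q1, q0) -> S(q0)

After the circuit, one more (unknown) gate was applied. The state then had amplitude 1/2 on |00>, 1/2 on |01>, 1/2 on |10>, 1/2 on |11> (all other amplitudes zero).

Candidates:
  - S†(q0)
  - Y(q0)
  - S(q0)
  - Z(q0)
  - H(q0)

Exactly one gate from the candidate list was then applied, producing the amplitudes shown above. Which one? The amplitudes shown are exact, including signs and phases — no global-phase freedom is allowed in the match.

The applied gate was H(q0). Key observation: steps 4-9 multiply out to the identity, so the circuit reduces to the remaining gates.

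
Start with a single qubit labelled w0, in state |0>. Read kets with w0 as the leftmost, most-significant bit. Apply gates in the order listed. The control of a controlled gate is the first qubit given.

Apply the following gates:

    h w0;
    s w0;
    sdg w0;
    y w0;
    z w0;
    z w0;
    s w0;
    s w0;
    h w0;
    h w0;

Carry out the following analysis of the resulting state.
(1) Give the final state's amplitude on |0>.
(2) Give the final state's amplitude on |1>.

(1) The amplitude on |0> is -sqrt(2)*I/2.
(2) The amplitude on |1> is -sqrt(2)*I/2.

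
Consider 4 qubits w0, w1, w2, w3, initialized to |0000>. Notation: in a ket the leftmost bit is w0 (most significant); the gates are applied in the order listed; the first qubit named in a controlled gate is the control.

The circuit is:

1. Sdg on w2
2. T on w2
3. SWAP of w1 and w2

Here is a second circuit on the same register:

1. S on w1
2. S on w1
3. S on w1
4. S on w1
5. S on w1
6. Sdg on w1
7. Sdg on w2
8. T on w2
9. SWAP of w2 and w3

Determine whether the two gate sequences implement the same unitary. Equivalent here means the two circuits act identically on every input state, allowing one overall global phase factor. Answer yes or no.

No — the two circuits implement different unitaries, even allowing a global phase.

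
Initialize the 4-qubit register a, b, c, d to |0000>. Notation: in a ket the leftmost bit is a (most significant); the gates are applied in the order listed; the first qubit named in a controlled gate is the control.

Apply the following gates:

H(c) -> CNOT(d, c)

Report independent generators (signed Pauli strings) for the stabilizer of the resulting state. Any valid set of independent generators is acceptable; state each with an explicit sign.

The stabilizer group can be generated by +IIXI, +ZIII, +IZII, +IIIZ, among other valid generating sets.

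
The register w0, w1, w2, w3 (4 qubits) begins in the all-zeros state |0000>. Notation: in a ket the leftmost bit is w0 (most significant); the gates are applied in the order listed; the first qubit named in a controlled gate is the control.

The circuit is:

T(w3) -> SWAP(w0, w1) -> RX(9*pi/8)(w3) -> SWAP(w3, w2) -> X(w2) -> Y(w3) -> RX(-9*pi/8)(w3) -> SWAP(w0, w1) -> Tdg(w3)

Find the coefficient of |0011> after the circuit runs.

The final state's coefficient on |0011> equals (2 - sqrt(sqrt(2) + 2))*exp(I*pi/4)/4.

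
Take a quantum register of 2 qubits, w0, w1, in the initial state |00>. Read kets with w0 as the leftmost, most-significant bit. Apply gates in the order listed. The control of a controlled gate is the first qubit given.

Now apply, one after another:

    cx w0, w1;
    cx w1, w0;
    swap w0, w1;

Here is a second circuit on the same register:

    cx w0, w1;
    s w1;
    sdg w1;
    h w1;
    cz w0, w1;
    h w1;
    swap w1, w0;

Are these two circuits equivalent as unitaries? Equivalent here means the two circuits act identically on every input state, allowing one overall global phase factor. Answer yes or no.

No: there is an input state on which the two circuits produce genuinely different outputs (not merely differing by a phase).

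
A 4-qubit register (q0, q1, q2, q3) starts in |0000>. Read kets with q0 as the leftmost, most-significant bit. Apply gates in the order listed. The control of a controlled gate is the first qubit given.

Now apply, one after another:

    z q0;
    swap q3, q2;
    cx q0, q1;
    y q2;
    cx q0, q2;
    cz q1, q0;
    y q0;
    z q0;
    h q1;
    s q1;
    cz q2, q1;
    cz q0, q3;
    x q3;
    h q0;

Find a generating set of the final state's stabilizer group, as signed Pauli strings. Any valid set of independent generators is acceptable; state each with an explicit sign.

The final state is stabilized by the group generated by -XIII, -IYII, -IIZI, -IIIZ; other independent generating sets are equally valid.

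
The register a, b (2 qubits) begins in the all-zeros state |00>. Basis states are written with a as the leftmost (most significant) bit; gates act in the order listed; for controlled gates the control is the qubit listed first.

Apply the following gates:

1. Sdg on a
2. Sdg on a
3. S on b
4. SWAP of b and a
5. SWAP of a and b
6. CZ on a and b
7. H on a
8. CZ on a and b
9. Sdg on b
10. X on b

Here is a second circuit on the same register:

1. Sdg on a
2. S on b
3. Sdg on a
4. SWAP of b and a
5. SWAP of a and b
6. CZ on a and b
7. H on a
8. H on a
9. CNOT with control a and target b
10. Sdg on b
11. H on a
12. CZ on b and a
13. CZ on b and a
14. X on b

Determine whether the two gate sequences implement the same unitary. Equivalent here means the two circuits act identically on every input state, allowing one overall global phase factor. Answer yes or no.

No — the two circuits implement different unitaries, even allowing a global phase.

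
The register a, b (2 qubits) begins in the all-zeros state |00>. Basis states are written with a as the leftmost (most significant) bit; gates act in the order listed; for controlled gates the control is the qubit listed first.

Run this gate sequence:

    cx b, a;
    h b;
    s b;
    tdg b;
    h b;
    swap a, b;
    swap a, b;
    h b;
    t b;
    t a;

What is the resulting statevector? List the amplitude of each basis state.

The final amplitudes are sqrt(2)/2 on |00>, sqrt(2)*I/2 on |01>, 0 on |10>, 0 on |11>. Key observation: the block from step 4 through step 9 cancels to the identity and can be dropped.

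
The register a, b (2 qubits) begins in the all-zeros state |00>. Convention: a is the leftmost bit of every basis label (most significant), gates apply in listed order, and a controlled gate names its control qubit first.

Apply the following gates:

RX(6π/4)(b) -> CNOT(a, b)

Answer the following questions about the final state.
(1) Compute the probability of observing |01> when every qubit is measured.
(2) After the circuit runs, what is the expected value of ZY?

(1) The probability of measuring |01> is 1/2.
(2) In the final state, ZY has expectation 1.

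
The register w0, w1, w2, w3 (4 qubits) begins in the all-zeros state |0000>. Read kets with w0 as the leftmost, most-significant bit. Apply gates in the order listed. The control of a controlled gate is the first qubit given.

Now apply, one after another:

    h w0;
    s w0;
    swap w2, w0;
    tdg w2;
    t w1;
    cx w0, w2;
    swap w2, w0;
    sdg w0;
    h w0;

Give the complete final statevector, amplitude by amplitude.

The resulting statevector has amplitude 1/2 - exp(3*I*pi/4)/2 on |0000>, 1/2 + exp(3*I*pi/4)/2 on |1000>, and 0 on every other basis state.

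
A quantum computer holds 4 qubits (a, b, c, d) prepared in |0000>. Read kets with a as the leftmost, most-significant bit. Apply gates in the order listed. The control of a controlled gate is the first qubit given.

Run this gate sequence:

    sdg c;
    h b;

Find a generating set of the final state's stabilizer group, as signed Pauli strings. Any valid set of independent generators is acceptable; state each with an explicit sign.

The stabilizer group can be generated by +IXII, +ZIII, +IIZI, +IIIZ, among other valid generating sets.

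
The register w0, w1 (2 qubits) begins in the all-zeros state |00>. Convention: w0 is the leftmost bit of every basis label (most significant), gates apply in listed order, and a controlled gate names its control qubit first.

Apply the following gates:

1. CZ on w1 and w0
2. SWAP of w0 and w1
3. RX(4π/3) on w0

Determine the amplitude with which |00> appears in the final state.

The final state's coefficient on |00> equals -1/2.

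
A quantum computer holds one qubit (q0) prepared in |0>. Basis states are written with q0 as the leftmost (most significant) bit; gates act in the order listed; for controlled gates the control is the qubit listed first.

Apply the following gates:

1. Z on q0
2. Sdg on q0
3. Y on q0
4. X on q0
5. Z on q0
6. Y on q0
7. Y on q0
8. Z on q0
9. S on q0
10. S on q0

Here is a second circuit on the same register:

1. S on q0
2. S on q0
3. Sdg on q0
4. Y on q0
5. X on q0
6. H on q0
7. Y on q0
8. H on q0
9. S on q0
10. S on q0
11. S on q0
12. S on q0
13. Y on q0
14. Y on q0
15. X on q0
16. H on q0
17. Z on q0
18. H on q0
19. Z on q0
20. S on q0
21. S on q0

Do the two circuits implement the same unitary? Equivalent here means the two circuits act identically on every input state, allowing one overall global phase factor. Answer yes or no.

No — the two circuits implement different unitaries, even allowing a global phase.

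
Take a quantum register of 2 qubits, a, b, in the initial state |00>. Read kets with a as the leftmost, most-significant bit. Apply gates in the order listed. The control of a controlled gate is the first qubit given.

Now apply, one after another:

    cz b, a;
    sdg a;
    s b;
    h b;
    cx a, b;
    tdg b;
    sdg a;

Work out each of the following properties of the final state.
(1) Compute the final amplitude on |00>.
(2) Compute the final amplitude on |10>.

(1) The final state's coefficient on |00> equals sqrt(2)/2.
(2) |10> carries amplitude 0 in the final state.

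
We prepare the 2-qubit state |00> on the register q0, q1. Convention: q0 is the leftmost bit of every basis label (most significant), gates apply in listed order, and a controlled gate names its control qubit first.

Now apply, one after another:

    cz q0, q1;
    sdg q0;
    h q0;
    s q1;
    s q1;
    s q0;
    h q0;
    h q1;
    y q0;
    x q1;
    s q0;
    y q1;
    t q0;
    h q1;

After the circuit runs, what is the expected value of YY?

The observable YY averages to 0.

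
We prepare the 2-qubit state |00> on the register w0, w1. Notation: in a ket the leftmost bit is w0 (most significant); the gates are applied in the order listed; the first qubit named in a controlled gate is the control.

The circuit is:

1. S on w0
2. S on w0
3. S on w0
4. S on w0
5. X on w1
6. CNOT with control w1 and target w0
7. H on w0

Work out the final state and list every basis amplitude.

The resulting statevector has amplitude 0 on |00>, sqrt(2)/2 on |01>, 0 on |10>, -sqrt(2)/2 on |11>. Key observation: steps 1-4 multiply out to the identity, so the circuit reduces to the remaining gates.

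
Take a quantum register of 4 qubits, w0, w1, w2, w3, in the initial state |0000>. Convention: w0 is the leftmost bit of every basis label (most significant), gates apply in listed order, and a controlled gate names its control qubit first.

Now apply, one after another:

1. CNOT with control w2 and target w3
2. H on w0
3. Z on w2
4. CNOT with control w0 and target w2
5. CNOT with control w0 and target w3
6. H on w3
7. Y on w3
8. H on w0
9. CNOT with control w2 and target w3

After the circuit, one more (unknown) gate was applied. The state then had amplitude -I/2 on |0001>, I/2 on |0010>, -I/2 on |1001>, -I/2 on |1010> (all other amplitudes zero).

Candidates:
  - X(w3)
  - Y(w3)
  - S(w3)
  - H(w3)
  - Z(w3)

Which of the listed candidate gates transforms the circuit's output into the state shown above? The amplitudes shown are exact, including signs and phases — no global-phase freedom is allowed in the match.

It was H(w3) that produced the state shown.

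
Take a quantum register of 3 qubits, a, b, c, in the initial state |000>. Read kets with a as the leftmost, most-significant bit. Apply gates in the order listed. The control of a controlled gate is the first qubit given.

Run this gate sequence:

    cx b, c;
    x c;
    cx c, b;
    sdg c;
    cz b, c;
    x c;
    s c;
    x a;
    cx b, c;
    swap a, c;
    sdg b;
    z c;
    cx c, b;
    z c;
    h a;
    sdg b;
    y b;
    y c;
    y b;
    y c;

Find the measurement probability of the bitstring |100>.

A full measurement returns |100> with probability 0.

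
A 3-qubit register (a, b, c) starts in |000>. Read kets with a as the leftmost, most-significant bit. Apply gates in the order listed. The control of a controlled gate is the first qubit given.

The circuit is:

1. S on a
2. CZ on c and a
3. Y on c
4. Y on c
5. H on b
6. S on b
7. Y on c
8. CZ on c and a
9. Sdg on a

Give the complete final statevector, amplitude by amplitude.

The final amplitudes are sqrt(2)*I/2 on |001>, -sqrt(2)/2 on |011>, and 0 on every other basis state.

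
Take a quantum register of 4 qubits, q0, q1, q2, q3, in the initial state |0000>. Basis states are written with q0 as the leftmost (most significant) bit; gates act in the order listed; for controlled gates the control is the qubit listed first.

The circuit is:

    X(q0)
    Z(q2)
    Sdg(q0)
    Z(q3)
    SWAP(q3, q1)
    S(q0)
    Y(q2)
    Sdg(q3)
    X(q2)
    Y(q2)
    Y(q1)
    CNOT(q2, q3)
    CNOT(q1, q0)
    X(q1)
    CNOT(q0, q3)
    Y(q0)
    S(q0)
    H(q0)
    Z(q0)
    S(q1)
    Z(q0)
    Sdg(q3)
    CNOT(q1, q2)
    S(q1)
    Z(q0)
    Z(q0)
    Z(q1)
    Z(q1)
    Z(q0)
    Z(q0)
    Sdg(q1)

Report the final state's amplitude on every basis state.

The resulting statevector has amplitude sqrt(2)/2 on |0011>, -sqrt(2)/2 on |1011>, and 0 on every other basis state. Key observation: gates 24-31 undo each other exactly, leaving only the rest of the circuit to track.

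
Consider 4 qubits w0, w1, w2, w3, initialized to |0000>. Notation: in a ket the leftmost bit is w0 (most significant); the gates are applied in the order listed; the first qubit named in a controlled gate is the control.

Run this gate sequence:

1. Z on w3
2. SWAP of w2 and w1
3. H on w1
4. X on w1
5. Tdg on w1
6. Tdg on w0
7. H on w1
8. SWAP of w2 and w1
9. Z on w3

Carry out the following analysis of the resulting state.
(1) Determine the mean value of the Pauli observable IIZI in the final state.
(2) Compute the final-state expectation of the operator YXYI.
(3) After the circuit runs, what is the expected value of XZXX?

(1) The observable IIZI averages to sqrt(2)/2.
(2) The expectation value of YXYI is 0.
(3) The observable XZXX averages to 0.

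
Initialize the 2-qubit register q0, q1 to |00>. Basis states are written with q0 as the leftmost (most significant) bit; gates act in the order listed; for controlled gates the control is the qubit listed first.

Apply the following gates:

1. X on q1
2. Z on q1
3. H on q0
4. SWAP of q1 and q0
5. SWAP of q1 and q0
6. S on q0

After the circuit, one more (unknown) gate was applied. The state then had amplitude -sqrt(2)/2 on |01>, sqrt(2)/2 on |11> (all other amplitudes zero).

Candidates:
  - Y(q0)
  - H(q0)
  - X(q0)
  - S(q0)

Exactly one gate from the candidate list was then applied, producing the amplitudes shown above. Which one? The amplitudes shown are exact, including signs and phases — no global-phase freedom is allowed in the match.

It was S(q0) that produced the state shown. Key observation: gates 4-5 undo each other exactly, leaving only the rest of the circuit to track.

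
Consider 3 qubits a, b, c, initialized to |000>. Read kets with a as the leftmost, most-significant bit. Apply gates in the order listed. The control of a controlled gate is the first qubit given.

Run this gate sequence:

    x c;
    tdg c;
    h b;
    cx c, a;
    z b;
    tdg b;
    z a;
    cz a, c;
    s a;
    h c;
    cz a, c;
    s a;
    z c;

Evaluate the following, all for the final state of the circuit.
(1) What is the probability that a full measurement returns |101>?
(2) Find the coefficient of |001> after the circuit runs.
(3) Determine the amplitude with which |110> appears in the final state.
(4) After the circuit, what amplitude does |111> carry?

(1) Outcome |101> occurs with probability 1/4.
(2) |001> carries amplitude 0 in the final state.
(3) The final state's coefficient on |110> equals -I/2.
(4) The final state's coefficient on |111> equals I/2.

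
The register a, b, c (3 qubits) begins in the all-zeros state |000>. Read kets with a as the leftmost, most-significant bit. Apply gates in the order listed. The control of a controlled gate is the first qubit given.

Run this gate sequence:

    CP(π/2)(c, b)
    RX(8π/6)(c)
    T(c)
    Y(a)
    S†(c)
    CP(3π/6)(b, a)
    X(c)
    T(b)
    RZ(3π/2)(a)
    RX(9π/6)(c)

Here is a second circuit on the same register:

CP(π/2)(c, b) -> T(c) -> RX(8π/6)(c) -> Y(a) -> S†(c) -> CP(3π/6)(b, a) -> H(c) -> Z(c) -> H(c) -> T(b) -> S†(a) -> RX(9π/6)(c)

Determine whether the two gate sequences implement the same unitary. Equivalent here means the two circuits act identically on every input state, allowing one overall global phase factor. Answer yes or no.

No, they are not equivalent — no single phase factor reconciles the two unitaries.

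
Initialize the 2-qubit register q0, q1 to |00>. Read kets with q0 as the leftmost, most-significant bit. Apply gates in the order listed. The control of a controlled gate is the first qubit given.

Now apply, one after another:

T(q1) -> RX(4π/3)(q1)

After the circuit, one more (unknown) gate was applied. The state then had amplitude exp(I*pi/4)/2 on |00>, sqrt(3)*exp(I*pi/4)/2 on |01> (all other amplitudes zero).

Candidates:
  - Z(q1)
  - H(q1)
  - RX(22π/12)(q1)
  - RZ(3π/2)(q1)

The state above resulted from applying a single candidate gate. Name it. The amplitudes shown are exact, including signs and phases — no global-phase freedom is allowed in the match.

It was RZ(3π/2)(q1) that produced the state shown.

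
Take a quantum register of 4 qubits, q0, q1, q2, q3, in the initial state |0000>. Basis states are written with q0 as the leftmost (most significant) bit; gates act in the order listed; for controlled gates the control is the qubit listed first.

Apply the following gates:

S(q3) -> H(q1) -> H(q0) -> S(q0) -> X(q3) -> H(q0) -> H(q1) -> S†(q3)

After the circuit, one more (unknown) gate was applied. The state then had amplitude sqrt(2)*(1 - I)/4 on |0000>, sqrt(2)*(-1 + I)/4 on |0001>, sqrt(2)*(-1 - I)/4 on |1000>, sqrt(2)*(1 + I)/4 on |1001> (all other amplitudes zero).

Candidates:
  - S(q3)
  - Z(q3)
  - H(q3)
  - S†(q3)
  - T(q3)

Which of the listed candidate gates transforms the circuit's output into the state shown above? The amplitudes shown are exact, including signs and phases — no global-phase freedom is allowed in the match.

The applied gate was H(q3).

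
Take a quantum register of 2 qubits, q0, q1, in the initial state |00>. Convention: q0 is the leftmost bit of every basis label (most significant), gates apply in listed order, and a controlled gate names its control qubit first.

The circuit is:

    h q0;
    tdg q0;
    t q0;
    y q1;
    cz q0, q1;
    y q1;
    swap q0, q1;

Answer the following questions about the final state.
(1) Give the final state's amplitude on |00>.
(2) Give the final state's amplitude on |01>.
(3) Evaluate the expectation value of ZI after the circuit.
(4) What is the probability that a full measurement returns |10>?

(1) The final state's coefficient on |00> equals sqrt(2)/2.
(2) |01> carries amplitude -sqrt(2)/2 in the final state.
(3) The expectation value of ZI is 1.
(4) A full measurement returns |10> with probability 0.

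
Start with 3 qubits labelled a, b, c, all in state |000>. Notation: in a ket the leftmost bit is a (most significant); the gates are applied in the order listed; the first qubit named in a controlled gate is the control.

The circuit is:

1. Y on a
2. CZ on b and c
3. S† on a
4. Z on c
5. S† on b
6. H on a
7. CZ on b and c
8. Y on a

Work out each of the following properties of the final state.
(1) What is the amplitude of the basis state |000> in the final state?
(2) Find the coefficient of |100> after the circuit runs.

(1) The amplitude on |000> is sqrt(2)*I/2.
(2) The final state's coefficient on |100> equals sqrt(2)*I/2.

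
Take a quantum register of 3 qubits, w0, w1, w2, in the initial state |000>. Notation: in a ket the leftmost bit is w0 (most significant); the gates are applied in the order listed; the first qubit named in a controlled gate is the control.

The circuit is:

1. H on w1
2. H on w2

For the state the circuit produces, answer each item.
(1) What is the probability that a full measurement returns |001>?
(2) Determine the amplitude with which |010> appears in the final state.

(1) Outcome |001> occurs with probability 1/4.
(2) |010> carries amplitude 1/2 in the final state.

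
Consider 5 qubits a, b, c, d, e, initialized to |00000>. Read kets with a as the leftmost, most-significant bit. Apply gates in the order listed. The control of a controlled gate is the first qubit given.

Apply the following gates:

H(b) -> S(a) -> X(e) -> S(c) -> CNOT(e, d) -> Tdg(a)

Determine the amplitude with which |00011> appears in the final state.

The final state's coefficient on |00011> equals sqrt(2)/2.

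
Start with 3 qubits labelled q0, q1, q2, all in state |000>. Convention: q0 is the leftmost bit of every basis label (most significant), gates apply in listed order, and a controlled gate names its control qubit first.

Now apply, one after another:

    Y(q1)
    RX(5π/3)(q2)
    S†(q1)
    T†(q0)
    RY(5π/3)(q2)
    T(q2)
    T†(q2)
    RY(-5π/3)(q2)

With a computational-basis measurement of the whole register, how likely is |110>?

A full measurement returns |110> with probability 0. Key observation: steps 5-8 multiply out to the identity, so the circuit reduces to the remaining gates.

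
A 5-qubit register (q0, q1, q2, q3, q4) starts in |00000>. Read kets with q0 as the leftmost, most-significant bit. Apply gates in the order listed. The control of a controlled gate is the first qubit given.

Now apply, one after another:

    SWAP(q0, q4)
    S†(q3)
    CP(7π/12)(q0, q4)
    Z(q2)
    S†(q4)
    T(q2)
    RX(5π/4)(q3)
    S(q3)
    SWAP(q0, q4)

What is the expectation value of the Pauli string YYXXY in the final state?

In the final state, YYXXY has expectation 0.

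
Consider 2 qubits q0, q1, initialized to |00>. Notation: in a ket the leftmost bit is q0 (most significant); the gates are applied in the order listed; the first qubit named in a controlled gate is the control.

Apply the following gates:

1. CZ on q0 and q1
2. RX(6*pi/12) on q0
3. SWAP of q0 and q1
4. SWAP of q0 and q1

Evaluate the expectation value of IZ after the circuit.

The observable IZ averages to 1. Key observation: gates 3-4 undo each other exactly, leaving only the rest of the circuit to track.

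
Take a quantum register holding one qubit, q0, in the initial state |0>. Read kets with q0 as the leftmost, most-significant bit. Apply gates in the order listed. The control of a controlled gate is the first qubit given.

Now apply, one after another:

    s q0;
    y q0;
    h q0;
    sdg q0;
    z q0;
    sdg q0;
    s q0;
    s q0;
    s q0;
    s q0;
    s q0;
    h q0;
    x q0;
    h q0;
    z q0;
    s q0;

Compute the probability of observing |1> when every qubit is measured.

A full measurement returns |1> with probability 1/2. Key observation: the block from step 8 through step 11 cancels to the identity and can be dropped.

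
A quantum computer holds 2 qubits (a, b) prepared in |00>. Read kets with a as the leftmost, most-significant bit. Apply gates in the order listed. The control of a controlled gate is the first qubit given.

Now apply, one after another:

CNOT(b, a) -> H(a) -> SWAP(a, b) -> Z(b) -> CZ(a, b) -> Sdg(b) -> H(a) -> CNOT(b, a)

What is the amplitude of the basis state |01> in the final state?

The final state's coefficient on |01> equals I/2.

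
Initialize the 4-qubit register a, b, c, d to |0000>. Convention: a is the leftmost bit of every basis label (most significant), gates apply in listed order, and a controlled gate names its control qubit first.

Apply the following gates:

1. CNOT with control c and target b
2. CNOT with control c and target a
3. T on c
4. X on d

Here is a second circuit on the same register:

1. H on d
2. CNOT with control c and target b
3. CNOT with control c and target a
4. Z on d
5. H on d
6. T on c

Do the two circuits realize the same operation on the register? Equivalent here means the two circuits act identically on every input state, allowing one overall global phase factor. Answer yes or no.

Yes, they are equivalent — the unitaries differ by at most a global phase.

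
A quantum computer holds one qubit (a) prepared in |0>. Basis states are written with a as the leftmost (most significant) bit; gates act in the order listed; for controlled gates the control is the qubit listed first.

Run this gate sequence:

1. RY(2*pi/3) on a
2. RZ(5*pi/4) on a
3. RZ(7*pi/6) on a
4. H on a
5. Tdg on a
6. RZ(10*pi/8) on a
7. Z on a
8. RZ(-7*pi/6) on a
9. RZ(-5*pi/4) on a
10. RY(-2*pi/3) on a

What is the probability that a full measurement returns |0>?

The probability of measuring |0> is -3*sqrt(2)/16 - 3*sqrt(3)/32 + sqrt(6)/16 + 5/16.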